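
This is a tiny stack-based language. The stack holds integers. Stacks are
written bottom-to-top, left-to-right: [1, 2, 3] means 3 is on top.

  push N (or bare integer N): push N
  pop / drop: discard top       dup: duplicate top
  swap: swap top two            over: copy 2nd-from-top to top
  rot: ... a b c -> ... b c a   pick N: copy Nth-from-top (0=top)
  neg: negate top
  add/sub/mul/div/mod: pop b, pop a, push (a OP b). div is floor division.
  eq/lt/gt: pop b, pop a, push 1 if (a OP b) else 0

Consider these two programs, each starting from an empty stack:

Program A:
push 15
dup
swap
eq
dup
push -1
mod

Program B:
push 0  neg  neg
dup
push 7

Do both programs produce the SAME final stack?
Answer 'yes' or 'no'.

Answer: no

Derivation:
Program A trace:
  After 'push 15': [15]
  After 'dup': [15, 15]
  After 'swap': [15, 15]
  After 'eq': [1]
  After 'dup': [1, 1]
  After 'push -1': [1, 1, -1]
  After 'mod': [1, 0]
Program A final stack: [1, 0]

Program B trace:
  After 'push 0': [0]
  After 'neg': [0]
  After 'neg': [0]
  After 'dup': [0, 0]
  After 'push 7': [0, 0, 7]
Program B final stack: [0, 0, 7]
Same: no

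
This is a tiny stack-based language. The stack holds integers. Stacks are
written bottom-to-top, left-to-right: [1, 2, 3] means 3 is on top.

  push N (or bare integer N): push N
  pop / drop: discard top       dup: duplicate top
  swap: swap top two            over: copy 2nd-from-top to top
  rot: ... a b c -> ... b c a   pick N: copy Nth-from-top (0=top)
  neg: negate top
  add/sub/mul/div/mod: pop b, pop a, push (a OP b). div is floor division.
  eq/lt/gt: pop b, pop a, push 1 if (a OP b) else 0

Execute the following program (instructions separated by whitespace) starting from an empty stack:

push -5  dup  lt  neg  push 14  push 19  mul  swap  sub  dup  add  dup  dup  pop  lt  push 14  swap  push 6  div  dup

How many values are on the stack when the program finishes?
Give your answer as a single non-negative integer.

Answer: 3

Derivation:
After 'push -5': stack = [-5] (depth 1)
After 'dup': stack = [-5, -5] (depth 2)
After 'lt': stack = [0] (depth 1)
After 'neg': stack = [0] (depth 1)
After 'push 14': stack = [0, 14] (depth 2)
After 'push 19': stack = [0, 14, 19] (depth 3)
After 'mul': stack = [0, 266] (depth 2)
After 'swap': stack = [266, 0] (depth 2)
After 'sub': stack = [266] (depth 1)
After 'dup': stack = [266, 266] (depth 2)
After 'add': stack = [532] (depth 1)
After 'dup': stack = [532, 532] (depth 2)
After 'dup': stack = [532, 532, 532] (depth 3)
After 'pop': stack = [532, 532] (depth 2)
After 'lt': stack = [0] (depth 1)
After 'push 14': stack = [0, 14] (depth 2)
After 'swap': stack = [14, 0] (depth 2)
After 'push 6': stack = [14, 0, 6] (depth 3)
After 'div': stack = [14, 0] (depth 2)
After 'dup': stack = [14, 0, 0] (depth 3)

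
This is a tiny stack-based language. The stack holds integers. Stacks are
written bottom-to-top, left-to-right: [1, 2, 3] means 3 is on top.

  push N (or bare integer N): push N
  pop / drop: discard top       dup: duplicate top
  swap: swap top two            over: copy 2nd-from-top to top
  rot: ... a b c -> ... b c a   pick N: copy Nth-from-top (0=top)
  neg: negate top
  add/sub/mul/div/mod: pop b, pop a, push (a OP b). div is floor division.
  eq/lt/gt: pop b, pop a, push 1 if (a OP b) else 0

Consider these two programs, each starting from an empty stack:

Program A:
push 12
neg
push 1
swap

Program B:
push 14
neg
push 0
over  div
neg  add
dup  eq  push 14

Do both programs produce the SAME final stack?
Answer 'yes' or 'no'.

Answer: no

Derivation:
Program A trace:
  After 'push 12': [12]
  After 'neg': [-12]
  After 'push 1': [-12, 1]
  After 'swap': [1, -12]
Program A final stack: [1, -12]

Program B trace:
  After 'push 14': [14]
  After 'neg': [-14]
  After 'push 0': [-14, 0]
  After 'over': [-14, 0, -14]
  After 'div': [-14, 0]
  After 'neg': [-14, 0]
  After 'add': [-14]
  After 'dup': [-14, -14]
  After 'eq': [1]
  After 'push 14': [1, 14]
Program B final stack: [1, 14]
Same: no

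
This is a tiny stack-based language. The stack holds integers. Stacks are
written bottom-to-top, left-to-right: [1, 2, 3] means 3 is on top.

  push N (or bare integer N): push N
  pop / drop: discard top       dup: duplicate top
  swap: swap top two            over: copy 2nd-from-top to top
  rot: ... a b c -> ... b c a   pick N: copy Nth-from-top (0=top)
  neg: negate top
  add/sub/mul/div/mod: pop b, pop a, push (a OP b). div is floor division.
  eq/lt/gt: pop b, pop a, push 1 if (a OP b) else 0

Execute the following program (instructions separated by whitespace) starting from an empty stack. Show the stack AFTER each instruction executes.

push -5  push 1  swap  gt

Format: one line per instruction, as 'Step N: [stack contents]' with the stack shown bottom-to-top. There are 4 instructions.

Step 1: [-5]
Step 2: [-5, 1]
Step 3: [1, -5]
Step 4: [1]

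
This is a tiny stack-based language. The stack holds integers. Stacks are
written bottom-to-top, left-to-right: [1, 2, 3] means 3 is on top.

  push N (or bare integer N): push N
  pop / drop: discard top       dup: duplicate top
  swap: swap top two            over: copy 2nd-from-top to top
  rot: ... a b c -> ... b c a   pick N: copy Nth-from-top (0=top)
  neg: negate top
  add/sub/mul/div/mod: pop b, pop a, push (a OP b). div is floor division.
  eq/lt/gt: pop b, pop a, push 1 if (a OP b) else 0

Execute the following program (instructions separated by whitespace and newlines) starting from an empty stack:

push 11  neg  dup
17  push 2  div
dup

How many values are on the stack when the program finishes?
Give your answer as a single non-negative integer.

After 'push 11': stack = [11] (depth 1)
After 'neg': stack = [-11] (depth 1)
After 'dup': stack = [-11, -11] (depth 2)
After 'push 17': stack = [-11, -11, 17] (depth 3)
After 'push 2': stack = [-11, -11, 17, 2] (depth 4)
After 'div': stack = [-11, -11, 8] (depth 3)
After 'dup': stack = [-11, -11, 8, 8] (depth 4)

Answer: 4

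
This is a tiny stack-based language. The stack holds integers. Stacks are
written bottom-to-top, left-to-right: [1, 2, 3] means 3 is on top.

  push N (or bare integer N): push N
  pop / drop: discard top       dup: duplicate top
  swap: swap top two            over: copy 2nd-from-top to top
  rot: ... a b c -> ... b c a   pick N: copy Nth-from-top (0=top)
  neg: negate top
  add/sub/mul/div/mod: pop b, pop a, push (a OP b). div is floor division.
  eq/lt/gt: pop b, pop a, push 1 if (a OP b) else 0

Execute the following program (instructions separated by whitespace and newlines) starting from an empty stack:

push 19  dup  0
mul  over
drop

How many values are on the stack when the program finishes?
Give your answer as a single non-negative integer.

Answer: 2

Derivation:
After 'push 19': stack = [19] (depth 1)
After 'dup': stack = [19, 19] (depth 2)
After 'push 0': stack = [19, 19, 0] (depth 3)
After 'mul': stack = [19, 0] (depth 2)
After 'over': stack = [19, 0, 19] (depth 3)
After 'drop': stack = [19, 0] (depth 2)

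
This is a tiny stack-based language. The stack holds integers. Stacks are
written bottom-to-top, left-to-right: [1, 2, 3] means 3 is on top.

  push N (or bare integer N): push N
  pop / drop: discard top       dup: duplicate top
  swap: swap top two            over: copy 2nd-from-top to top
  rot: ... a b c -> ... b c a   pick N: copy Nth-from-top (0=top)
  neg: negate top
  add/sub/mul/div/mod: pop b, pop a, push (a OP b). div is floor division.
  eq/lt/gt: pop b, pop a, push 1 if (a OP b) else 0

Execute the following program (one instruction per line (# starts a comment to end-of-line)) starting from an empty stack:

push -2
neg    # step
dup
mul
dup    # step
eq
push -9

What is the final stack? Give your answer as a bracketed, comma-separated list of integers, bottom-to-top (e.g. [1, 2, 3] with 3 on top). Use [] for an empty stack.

Answer: [1, -9]

Derivation:
After 'push -2': [-2]
After 'neg': [2]
After 'dup': [2, 2]
After 'mul': [4]
After 'dup': [4, 4]
After 'eq': [1]
After 'push -9': [1, -9]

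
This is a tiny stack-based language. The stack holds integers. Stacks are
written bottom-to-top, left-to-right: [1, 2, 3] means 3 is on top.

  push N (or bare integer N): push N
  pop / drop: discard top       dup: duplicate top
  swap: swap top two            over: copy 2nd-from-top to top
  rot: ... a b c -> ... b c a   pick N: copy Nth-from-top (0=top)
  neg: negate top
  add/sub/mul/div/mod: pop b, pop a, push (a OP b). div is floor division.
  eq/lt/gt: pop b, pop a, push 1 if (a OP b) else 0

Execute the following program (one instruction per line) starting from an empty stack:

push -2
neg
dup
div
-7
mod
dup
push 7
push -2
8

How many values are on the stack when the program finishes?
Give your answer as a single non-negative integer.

Answer: 5

Derivation:
After 'push -2': stack = [-2] (depth 1)
After 'neg': stack = [2] (depth 1)
After 'dup': stack = [2, 2] (depth 2)
After 'div': stack = [1] (depth 1)
After 'push -7': stack = [1, -7] (depth 2)
After 'mod': stack = [-6] (depth 1)
After 'dup': stack = [-6, -6] (depth 2)
After 'push 7': stack = [-6, -6, 7] (depth 3)
After 'push -2': stack = [-6, -6, 7, -2] (depth 4)
After 'push 8': stack = [-6, -6, 7, -2, 8] (depth 5)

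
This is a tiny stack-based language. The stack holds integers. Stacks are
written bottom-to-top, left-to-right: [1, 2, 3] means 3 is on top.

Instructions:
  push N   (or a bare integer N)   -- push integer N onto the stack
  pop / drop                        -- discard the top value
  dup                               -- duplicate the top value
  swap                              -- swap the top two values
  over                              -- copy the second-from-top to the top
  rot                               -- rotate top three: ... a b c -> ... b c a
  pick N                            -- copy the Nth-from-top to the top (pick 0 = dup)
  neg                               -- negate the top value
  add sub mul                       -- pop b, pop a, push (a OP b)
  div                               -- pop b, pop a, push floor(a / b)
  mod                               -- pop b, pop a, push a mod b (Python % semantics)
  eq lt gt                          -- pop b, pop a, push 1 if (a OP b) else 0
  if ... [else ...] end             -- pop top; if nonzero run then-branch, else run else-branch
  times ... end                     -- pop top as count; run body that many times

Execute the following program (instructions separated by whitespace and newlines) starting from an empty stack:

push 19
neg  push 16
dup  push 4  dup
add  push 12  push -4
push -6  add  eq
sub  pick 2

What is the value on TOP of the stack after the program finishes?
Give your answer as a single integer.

Answer: 16

Derivation:
After 'push 19': [19]
After 'neg': [-19]
After 'push 16': [-19, 16]
After 'dup': [-19, 16, 16]
After 'push 4': [-19, 16, 16, 4]
After 'dup': [-19, 16, 16, 4, 4]
After 'add': [-19, 16, 16, 8]
After 'push 12': [-19, 16, 16, 8, 12]
After 'push -4': [-19, 16, 16, 8, 12, -4]
After 'push -6': [-19, 16, 16, 8, 12, -4, -6]
After 'add': [-19, 16, 16, 8, 12, -10]
After 'eq': [-19, 16, 16, 8, 0]
After 'sub': [-19, 16, 16, 8]
After 'pick 2': [-19, 16, 16, 8, 16]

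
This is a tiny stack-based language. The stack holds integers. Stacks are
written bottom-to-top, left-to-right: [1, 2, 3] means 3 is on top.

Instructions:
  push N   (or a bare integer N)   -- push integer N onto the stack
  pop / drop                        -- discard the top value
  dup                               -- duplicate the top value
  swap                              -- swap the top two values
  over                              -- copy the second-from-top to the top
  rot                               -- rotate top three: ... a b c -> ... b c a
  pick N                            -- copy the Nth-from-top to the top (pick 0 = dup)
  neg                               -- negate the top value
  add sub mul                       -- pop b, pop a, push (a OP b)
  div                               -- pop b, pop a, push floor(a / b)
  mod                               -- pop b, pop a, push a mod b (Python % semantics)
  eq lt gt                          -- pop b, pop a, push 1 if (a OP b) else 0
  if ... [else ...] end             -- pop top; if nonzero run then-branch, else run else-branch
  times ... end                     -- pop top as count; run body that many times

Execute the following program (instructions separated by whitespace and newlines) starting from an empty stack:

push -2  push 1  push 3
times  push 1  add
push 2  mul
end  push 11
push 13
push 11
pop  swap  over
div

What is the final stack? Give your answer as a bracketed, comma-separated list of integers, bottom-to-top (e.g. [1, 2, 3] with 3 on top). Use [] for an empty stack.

After 'push -2': [-2]
After 'push 1': [-2, 1]
After 'push 3': [-2, 1, 3]
After 'times': [-2, 1]
After 'push 1': [-2, 1, 1]
After 'add': [-2, 2]
After 'push 2': [-2, 2, 2]
After 'mul': [-2, 4]
After 'push 1': [-2, 4, 1]
After 'add': [-2, 5]
After 'push 2': [-2, 5, 2]
After 'mul': [-2, 10]
After 'push 1': [-2, 10, 1]
After 'add': [-2, 11]
After 'push 2': [-2, 11, 2]
After 'mul': [-2, 22]
After 'push 11': [-2, 22, 11]
After 'push 13': [-2, 22, 11, 13]
After 'push 11': [-2, 22, 11, 13, 11]
After 'pop': [-2, 22, 11, 13]
After 'swap': [-2, 22, 13, 11]
After 'over': [-2, 22, 13, 11, 13]
After 'div': [-2, 22, 13, 0]

Answer: [-2, 22, 13, 0]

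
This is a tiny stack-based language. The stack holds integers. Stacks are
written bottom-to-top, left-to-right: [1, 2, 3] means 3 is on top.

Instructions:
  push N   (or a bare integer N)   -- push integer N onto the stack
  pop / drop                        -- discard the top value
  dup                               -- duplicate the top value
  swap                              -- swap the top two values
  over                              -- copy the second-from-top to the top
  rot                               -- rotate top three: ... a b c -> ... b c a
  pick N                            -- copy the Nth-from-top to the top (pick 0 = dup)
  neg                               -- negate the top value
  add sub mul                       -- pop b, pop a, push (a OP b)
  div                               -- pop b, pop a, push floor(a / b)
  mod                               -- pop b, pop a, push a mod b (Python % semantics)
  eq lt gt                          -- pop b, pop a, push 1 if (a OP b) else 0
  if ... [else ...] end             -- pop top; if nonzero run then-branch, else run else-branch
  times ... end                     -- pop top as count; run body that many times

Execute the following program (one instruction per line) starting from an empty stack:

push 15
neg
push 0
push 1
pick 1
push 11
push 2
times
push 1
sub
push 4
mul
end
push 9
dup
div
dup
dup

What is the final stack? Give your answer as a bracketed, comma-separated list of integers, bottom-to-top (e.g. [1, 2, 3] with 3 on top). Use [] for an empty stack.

After 'push 15': [15]
After 'neg': [-15]
After 'push 0': [-15, 0]
After 'push 1': [-15, 0, 1]
After 'pick 1': [-15, 0, 1, 0]
After 'push 11': [-15, 0, 1, 0, 11]
After 'push 2': [-15, 0, 1, 0, 11, 2]
After 'times': [-15, 0, 1, 0, 11]
After 'push 1': [-15, 0, 1, 0, 11, 1]
After 'sub': [-15, 0, 1, 0, 10]
After 'push 4': [-15, 0, 1, 0, 10, 4]
After 'mul': [-15, 0, 1, 0, 40]
After 'push 1': [-15, 0, 1, 0, 40, 1]
After 'sub': [-15, 0, 1, 0, 39]
After 'push 4': [-15, 0, 1, 0, 39, 4]
After 'mul': [-15, 0, 1, 0, 156]
After 'push 9': [-15, 0, 1, 0, 156, 9]
After 'dup': [-15, 0, 1, 0, 156, 9, 9]
After 'div': [-15, 0, 1, 0, 156, 1]
After 'dup': [-15, 0, 1, 0, 156, 1, 1]
After 'dup': [-15, 0, 1, 0, 156, 1, 1, 1]

Answer: [-15, 0, 1, 0, 156, 1, 1, 1]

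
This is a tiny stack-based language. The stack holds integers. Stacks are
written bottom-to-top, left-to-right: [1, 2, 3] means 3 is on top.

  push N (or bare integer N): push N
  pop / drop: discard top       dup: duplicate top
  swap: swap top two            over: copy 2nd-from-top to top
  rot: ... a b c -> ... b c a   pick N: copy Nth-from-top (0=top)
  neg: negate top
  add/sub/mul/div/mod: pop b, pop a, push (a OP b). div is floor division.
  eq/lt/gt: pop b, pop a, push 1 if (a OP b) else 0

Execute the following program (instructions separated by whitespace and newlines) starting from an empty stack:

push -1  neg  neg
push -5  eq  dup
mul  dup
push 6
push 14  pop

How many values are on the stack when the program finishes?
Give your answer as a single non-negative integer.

After 'push -1': stack = [-1] (depth 1)
After 'neg': stack = [1] (depth 1)
After 'neg': stack = [-1] (depth 1)
After 'push -5': stack = [-1, -5] (depth 2)
After 'eq': stack = [0] (depth 1)
After 'dup': stack = [0, 0] (depth 2)
After 'mul': stack = [0] (depth 1)
After 'dup': stack = [0, 0] (depth 2)
After 'push 6': stack = [0, 0, 6] (depth 3)
After 'push 14': stack = [0, 0, 6, 14] (depth 4)
After 'pop': stack = [0, 0, 6] (depth 3)

Answer: 3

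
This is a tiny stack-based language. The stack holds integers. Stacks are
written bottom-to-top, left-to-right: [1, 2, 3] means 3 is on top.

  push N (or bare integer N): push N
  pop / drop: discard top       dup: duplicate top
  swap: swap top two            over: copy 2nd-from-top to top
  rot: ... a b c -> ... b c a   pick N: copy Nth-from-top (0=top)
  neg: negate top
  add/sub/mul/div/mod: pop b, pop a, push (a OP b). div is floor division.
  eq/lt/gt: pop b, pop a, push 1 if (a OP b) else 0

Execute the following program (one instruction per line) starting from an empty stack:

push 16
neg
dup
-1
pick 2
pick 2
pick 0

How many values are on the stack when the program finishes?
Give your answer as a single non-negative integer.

After 'push 16': stack = [16] (depth 1)
After 'neg': stack = [-16] (depth 1)
After 'dup': stack = [-16, -16] (depth 2)
After 'push -1': stack = [-16, -16, -1] (depth 3)
After 'pick 2': stack = [-16, -16, -1, -16] (depth 4)
After 'pick 2': stack = [-16, -16, -1, -16, -16] (depth 5)
After 'pick 0': stack = [-16, -16, -1, -16, -16, -16] (depth 6)

Answer: 6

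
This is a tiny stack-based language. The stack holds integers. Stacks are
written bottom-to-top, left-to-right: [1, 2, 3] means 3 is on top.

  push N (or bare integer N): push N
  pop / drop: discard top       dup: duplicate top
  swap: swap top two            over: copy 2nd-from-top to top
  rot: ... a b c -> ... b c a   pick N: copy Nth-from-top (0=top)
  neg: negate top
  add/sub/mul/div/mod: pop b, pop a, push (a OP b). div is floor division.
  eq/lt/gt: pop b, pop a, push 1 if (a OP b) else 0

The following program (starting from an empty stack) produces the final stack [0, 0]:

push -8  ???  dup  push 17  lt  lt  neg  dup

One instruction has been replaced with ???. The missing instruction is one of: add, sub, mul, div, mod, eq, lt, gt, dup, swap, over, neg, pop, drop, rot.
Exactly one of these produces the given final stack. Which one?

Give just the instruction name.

Answer: neg

Derivation:
Stack before ???: [-8]
Stack after ???:  [8]
The instruction that transforms [-8] -> [8] is: neg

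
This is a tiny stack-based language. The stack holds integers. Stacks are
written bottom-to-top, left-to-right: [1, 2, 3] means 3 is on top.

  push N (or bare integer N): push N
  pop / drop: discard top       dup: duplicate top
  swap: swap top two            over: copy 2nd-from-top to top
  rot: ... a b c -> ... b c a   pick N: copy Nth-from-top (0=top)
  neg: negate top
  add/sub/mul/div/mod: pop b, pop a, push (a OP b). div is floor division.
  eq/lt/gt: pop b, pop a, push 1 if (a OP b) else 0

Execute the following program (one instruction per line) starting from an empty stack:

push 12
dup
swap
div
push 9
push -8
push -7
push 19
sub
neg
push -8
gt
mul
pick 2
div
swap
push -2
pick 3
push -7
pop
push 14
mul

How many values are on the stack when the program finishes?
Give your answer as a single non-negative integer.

Answer: 5

Derivation:
After 'push 12': stack = [12] (depth 1)
After 'dup': stack = [12, 12] (depth 2)
After 'swap': stack = [12, 12] (depth 2)
After 'div': stack = [1] (depth 1)
After 'push 9': stack = [1, 9] (depth 2)
After 'push -8': stack = [1, 9, -8] (depth 3)
After 'push -7': stack = [1, 9, -8, -7] (depth 4)
After 'push 19': stack = [1, 9, -8, -7, 19] (depth 5)
After 'sub': stack = [1, 9, -8, -26] (depth 4)
After 'neg': stack = [1, 9, -8, 26] (depth 4)
  ...
After 'mul': stack = [1, 9, -8] (depth 3)
After 'pick 2': stack = [1, 9, -8, 1] (depth 4)
After 'div': stack = [1, 9, -8] (depth 3)
After 'swap': stack = [1, -8, 9] (depth 3)
After 'push -2': stack = [1, -8, 9, -2] (depth 4)
After 'pick 3': stack = [1, -8, 9, -2, 1] (depth 5)
After 'push -7': stack = [1, -8, 9, -2, 1, -7] (depth 6)
After 'pop': stack = [1, -8, 9, -2, 1] (depth 5)
After 'push 14': stack = [1, -8, 9, -2, 1, 14] (depth 6)
After 'mul': stack = [1, -8, 9, -2, 14] (depth 5)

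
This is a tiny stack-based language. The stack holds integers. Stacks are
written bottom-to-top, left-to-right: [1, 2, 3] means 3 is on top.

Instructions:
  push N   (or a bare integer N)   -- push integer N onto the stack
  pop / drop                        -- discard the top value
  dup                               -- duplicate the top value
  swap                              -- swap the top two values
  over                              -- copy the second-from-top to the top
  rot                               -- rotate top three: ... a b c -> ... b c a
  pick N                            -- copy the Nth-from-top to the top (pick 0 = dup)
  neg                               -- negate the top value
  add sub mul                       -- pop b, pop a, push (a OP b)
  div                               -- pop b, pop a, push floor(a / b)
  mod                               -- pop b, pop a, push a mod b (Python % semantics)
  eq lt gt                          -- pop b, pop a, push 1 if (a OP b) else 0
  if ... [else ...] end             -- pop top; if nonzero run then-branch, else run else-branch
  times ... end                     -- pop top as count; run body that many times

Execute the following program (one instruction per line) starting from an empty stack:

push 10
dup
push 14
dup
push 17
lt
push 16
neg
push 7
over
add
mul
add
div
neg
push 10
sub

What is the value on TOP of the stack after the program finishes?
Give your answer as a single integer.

Answer: -10

Derivation:
After 'push 10': [10]
After 'dup': [10, 10]
After 'push 14': [10, 10, 14]
After 'dup': [10, 10, 14, 14]
After 'push 17': [10, 10, 14, 14, 17]
After 'lt': [10, 10, 14, 1]
After 'push 16': [10, 10, 14, 1, 16]
After 'neg': [10, 10, 14, 1, -16]
After 'push 7': [10, 10, 14, 1, -16, 7]
After 'over': [10, 10, 14, 1, -16, 7, -16]
After 'add': [10, 10, 14, 1, -16, -9]
After 'mul': [10, 10, 14, 1, 144]
After 'add': [10, 10, 14, 145]
After 'div': [10, 10, 0]
After 'neg': [10, 10, 0]
After 'push 10': [10, 10, 0, 10]
After 'sub': [10, 10, -10]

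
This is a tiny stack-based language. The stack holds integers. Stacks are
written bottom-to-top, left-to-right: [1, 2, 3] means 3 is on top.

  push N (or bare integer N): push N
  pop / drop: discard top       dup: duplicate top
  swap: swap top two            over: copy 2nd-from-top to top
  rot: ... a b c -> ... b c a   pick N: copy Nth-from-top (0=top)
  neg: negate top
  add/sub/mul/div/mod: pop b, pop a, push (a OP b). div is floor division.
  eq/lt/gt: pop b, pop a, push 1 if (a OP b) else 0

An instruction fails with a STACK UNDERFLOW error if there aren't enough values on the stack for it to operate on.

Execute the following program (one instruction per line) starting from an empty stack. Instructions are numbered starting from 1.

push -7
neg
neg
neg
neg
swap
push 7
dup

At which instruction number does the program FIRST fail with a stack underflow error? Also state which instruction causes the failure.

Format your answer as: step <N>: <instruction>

Step 1 ('push -7'): stack = [-7], depth = 1
Step 2 ('neg'): stack = [7], depth = 1
Step 3 ('neg'): stack = [-7], depth = 1
Step 4 ('neg'): stack = [7], depth = 1
Step 5 ('neg'): stack = [-7], depth = 1
Step 6 ('swap'): needs 2 value(s) but depth is 1 — STACK UNDERFLOW

Answer: step 6: swap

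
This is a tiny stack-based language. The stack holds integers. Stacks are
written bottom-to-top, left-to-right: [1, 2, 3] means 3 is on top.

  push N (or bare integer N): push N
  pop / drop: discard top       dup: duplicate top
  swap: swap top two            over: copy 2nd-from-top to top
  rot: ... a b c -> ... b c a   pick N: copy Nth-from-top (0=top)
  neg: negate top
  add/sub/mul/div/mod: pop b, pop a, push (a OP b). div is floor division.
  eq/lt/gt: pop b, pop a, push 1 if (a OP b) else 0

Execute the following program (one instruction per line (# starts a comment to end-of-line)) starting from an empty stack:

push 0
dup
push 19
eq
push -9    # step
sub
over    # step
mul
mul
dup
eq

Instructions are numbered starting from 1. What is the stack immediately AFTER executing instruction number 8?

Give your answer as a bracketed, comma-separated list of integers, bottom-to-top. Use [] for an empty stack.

Step 1 ('push 0'): [0]
Step 2 ('dup'): [0, 0]
Step 3 ('push 19'): [0, 0, 19]
Step 4 ('eq'): [0, 0]
Step 5 ('push -9'): [0, 0, -9]
Step 6 ('sub'): [0, 9]
Step 7 ('over'): [0, 9, 0]
Step 8 ('mul'): [0, 0]

Answer: [0, 0]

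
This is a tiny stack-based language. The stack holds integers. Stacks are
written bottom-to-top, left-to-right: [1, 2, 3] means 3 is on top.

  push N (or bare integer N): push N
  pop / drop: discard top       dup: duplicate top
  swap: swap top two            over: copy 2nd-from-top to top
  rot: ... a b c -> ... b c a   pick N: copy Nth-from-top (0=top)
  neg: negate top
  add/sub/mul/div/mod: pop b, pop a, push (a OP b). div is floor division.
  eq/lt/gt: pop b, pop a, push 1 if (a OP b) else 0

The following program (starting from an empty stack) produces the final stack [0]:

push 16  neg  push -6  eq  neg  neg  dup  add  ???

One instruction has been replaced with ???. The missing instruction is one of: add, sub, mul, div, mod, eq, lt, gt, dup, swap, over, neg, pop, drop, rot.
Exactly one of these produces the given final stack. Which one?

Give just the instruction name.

Answer: neg

Derivation:
Stack before ???: [0]
Stack after ???:  [0]
The instruction that transforms [0] -> [0] is: neg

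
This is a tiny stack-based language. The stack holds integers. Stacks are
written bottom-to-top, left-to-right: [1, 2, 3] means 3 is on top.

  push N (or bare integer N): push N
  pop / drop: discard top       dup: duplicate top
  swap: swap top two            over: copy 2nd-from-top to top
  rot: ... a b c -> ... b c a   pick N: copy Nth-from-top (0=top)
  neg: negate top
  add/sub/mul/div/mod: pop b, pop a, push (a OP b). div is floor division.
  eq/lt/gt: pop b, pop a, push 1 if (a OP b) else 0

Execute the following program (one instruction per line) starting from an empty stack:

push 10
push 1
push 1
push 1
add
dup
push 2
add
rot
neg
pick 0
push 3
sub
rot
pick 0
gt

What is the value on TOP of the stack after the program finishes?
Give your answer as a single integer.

Answer: 0

Derivation:
After 'push 10': [10]
After 'push 1': [10, 1]
After 'push 1': [10, 1, 1]
After 'push 1': [10, 1, 1, 1]
After 'add': [10, 1, 2]
After 'dup': [10, 1, 2, 2]
After 'push 2': [10, 1, 2, 2, 2]
After 'add': [10, 1, 2, 4]
After 'rot': [10, 2, 4, 1]
After 'neg': [10, 2, 4, -1]
After 'pick 0': [10, 2, 4, -1, -1]
After 'push 3': [10, 2, 4, -1, -1, 3]
After 'sub': [10, 2, 4, -1, -4]
After 'rot': [10, 2, -1, -4, 4]
After 'pick 0': [10, 2, -1, -4, 4, 4]
After 'gt': [10, 2, -1, -4, 0]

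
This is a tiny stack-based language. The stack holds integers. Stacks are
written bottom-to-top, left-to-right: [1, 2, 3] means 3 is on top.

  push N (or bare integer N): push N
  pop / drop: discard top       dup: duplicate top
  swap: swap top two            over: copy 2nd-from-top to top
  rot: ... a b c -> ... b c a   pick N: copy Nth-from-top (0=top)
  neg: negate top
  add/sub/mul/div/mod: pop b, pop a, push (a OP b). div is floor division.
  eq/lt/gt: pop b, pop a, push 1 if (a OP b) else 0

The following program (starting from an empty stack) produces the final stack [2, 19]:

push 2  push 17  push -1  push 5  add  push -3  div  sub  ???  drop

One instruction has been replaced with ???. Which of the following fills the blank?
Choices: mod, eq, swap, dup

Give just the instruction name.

Stack before ???: [2, 19]
Stack after ???:  [2, 19, 19]
Checking each choice:
  mod: produces []
  eq: produces []
  swap: produces [19]
  dup: MATCH


Answer: dup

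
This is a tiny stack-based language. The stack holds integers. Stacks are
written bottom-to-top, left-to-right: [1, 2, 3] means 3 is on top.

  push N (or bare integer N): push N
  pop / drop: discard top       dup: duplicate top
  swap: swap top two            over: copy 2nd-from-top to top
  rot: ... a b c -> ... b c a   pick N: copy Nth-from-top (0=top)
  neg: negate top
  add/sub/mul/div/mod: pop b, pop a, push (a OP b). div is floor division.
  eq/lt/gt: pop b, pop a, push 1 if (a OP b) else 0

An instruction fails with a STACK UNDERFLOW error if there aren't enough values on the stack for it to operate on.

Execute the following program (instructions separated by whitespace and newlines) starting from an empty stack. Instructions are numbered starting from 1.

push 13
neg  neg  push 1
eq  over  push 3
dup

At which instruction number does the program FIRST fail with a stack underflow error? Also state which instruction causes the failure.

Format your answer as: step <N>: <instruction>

Step 1 ('push 13'): stack = [13], depth = 1
Step 2 ('neg'): stack = [-13], depth = 1
Step 3 ('neg'): stack = [13], depth = 1
Step 4 ('push 1'): stack = [13, 1], depth = 2
Step 5 ('eq'): stack = [0], depth = 1
Step 6 ('over'): needs 2 value(s) but depth is 1 — STACK UNDERFLOW

Answer: step 6: over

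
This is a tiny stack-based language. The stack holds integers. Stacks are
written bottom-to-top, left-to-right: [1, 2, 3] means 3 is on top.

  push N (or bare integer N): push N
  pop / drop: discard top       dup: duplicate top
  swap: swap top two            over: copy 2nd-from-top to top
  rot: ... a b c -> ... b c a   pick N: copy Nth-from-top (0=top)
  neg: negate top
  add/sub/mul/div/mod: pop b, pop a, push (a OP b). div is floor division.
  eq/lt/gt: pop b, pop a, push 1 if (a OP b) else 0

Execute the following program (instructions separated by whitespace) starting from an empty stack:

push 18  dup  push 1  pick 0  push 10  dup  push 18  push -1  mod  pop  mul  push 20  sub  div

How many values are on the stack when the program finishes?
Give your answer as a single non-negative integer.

Answer: 4

Derivation:
After 'push 18': stack = [18] (depth 1)
After 'dup': stack = [18, 18] (depth 2)
After 'push 1': stack = [18, 18, 1] (depth 3)
After 'pick 0': stack = [18, 18, 1, 1] (depth 4)
After 'push 10': stack = [18, 18, 1, 1, 10] (depth 5)
After 'dup': stack = [18, 18, 1, 1, 10, 10] (depth 6)
After 'push 18': stack = [18, 18, 1, 1, 10, 10, 18] (depth 7)
After 'push -1': stack = [18, 18, 1, 1, 10, 10, 18, -1] (depth 8)
After 'mod': stack = [18, 18, 1, 1, 10, 10, 0] (depth 7)
After 'pop': stack = [18, 18, 1, 1, 10, 10] (depth 6)
After 'mul': stack = [18, 18, 1, 1, 100] (depth 5)
After 'push 20': stack = [18, 18, 1, 1, 100, 20] (depth 6)
After 'sub': stack = [18, 18, 1, 1, 80] (depth 5)
After 'div': stack = [18, 18, 1, 0] (depth 4)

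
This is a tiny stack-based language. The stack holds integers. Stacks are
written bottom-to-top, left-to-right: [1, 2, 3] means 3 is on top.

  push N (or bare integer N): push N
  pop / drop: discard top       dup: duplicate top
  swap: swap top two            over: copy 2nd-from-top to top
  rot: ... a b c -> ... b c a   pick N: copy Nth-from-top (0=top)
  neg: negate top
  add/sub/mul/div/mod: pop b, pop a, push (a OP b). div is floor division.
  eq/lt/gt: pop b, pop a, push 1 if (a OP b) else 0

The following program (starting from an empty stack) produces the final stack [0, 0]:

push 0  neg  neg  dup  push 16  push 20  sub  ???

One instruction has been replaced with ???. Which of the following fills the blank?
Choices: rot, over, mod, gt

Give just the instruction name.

Stack before ???: [0, 0, -4]
Stack after ???:  [0, 0]
Checking each choice:
  rot: produces [0, -4, 0]
  over: produces [0, 0, -4, 0]
  mod: MATCH
  gt: produces [0, 1]


Answer: mod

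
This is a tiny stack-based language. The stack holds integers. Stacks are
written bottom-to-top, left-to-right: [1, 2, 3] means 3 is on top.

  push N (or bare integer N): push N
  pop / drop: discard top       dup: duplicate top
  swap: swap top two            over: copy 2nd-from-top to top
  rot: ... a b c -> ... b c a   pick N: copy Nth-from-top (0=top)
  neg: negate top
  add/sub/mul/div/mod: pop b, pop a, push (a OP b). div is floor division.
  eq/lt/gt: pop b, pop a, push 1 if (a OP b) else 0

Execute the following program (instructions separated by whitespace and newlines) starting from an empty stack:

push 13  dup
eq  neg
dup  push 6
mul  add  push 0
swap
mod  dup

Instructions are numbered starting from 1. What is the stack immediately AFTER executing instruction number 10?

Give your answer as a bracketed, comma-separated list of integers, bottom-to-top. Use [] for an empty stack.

Answer: [0, -7]

Derivation:
Step 1 ('push 13'): [13]
Step 2 ('dup'): [13, 13]
Step 3 ('eq'): [1]
Step 4 ('neg'): [-1]
Step 5 ('dup'): [-1, -1]
Step 6 ('push 6'): [-1, -1, 6]
Step 7 ('mul'): [-1, -6]
Step 8 ('add'): [-7]
Step 9 ('push 0'): [-7, 0]
Step 10 ('swap'): [0, -7]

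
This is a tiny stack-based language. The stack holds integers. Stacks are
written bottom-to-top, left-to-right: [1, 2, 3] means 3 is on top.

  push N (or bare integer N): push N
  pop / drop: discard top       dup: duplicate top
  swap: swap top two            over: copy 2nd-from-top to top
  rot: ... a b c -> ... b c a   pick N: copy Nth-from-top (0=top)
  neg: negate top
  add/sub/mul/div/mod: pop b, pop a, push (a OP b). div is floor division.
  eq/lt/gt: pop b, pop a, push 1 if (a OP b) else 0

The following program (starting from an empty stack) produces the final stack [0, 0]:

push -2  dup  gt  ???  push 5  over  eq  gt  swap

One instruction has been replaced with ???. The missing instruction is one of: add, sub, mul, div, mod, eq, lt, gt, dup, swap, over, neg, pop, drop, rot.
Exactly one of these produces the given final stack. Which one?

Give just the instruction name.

Stack before ???: [0]
Stack after ???:  [0, 0]
The instruction that transforms [0] -> [0, 0] is: dup

Answer: dup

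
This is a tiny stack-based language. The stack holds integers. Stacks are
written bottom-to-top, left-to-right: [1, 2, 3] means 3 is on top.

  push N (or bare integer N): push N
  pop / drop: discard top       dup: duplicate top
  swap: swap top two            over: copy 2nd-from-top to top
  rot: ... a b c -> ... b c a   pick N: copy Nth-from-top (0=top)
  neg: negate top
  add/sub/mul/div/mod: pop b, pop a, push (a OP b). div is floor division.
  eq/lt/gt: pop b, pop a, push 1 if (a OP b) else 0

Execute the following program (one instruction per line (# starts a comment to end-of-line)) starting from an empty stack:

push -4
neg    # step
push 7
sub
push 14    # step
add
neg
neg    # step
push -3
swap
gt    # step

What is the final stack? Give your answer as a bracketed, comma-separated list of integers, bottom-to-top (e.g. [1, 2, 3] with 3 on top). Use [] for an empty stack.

After 'push -4': [-4]
After 'neg': [4]
After 'push 7': [4, 7]
After 'sub': [-3]
After 'push 14': [-3, 14]
After 'add': [11]
After 'neg': [-11]
After 'neg': [11]
After 'push -3': [11, -3]
After 'swap': [-3, 11]
After 'gt': [0]

Answer: [0]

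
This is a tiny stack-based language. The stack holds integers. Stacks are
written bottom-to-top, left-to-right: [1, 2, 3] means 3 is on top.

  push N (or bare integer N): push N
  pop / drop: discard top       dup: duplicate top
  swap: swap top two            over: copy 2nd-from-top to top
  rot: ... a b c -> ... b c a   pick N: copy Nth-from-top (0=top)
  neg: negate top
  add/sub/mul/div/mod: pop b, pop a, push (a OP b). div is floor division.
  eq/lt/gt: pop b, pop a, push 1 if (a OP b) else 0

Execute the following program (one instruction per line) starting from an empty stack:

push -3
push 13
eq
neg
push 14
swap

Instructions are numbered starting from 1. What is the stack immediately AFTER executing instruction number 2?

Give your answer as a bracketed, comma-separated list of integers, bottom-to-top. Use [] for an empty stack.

Step 1 ('push -3'): [-3]
Step 2 ('push 13'): [-3, 13]

Answer: [-3, 13]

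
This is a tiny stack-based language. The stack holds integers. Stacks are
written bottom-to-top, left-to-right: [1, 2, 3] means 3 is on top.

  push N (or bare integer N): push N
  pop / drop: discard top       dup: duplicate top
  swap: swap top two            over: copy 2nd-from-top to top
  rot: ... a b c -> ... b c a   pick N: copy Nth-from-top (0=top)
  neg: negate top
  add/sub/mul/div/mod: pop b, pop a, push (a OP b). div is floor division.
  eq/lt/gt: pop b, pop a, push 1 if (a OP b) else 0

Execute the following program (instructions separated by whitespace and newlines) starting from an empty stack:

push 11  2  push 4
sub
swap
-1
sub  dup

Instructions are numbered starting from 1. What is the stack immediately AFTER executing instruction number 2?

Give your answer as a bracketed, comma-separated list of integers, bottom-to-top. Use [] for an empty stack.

Step 1 ('push 11'): [11]
Step 2 ('2'): [11, 2]

Answer: [11, 2]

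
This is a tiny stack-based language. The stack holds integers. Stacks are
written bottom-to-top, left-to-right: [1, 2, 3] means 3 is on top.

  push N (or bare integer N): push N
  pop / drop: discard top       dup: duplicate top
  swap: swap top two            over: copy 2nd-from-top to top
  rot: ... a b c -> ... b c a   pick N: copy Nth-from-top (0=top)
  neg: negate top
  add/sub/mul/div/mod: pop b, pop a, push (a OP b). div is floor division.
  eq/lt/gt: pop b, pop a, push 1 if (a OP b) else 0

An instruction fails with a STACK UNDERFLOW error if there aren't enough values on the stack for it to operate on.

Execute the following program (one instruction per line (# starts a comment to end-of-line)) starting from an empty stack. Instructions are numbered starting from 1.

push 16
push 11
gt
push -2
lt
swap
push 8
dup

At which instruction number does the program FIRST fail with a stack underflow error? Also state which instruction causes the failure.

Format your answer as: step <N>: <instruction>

Answer: step 6: swap

Derivation:
Step 1 ('push 16'): stack = [16], depth = 1
Step 2 ('push 11'): stack = [16, 11], depth = 2
Step 3 ('gt'): stack = [1], depth = 1
Step 4 ('push -2'): stack = [1, -2], depth = 2
Step 5 ('lt'): stack = [0], depth = 1
Step 6 ('swap'): needs 2 value(s) but depth is 1 — STACK UNDERFLOW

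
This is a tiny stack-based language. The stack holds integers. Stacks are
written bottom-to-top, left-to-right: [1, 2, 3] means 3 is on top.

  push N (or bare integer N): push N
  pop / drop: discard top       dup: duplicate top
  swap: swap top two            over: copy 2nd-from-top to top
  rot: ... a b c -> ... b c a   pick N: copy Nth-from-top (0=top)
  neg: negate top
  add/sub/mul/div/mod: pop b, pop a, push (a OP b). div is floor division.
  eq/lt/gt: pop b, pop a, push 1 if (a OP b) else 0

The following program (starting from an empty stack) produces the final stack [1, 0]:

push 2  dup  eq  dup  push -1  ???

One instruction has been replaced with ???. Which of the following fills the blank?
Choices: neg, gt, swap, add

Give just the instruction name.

Answer: add

Derivation:
Stack before ???: [1, 1, -1]
Stack after ???:  [1, 0]
Checking each choice:
  neg: produces [1, 1, 1]
  gt: produces [1, 1]
  swap: produces [1, -1, 1]
  add: MATCH


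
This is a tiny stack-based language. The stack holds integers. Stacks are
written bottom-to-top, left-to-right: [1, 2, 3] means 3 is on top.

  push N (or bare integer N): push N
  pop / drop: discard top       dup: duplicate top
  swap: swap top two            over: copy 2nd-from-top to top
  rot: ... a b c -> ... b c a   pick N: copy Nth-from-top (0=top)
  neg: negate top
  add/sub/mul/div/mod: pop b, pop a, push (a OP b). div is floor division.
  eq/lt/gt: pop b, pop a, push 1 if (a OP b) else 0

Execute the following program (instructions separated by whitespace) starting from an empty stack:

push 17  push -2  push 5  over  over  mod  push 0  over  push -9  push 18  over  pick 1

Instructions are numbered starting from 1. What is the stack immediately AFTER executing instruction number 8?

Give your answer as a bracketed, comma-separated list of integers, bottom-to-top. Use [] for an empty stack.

Answer: [17, -2, 5, 3, 0, 3]

Derivation:
Step 1 ('push 17'): [17]
Step 2 ('push -2'): [17, -2]
Step 3 ('push 5'): [17, -2, 5]
Step 4 ('over'): [17, -2, 5, -2]
Step 5 ('over'): [17, -2, 5, -2, 5]
Step 6 ('mod'): [17, -2, 5, 3]
Step 7 ('push 0'): [17, -2, 5, 3, 0]
Step 8 ('over'): [17, -2, 5, 3, 0, 3]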